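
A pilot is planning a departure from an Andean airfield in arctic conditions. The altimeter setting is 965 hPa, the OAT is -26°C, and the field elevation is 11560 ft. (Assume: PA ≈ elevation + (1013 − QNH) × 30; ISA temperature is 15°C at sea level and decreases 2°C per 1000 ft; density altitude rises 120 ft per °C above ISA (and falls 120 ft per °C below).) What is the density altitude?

Pressure altitude = 11560 + (1013 − 965) × 30 = 11560 + (+1440) = 13000 ft.
ISA temperature at 13000 ft = 15 − 2 × (13000/1000) = -11°C.
ISA deviation = -26 − (-11) = -15°C.
Density altitude = 13000 + 120 × (-15) = 11200 ft.

11200 ft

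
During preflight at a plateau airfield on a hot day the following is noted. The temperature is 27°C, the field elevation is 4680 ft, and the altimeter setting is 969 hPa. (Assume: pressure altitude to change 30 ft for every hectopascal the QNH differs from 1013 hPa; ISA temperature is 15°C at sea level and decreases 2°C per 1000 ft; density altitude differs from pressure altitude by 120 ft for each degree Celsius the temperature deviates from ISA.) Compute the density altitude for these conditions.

8880 ft

Pressure altitude = 4680 + (1013 − 969) × 30 = 4680 + (+1320) = 6000 ft.
ISA temperature at 6000 ft = 15 − 2 × (6000/1000) = 3°C.
ISA deviation = 27 − 3 = +24°C.
Density altitude = 6000 + 120 × (24) = 8880 ft.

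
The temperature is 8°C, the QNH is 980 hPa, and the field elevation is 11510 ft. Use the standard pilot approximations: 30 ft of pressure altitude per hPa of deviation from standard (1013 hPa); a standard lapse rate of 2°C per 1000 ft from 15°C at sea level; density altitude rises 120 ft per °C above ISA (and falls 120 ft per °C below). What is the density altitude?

Pressure altitude = 11510 + (1013 − 980) × 30 = 11510 + (+990) = 12500 ft.
ISA temperature at 12500 ft = 15 − 2 × (12500/1000) = -10°C.
ISA deviation = 8 − (-10) = +18°C.
Density altitude = 12500 + 120 × (18) = 14660 ft.

14660 ft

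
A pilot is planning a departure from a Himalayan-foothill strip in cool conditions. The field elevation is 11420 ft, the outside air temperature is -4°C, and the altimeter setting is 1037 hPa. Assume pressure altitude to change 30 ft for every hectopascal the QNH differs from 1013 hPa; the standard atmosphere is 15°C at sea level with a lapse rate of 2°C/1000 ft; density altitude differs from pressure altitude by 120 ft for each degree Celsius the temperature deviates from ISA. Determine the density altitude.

Pressure altitude = 11420 + (1013 − 1037) × 30 = 11420 + (-720) = 10700 ft.
ISA temperature at 10700 ft = 15 − 2 × (10700/1000) = -6.4°C.
ISA deviation = -4 − (-6.4) = +2.4°C.
Density altitude = 10700 + 120 × (2.4) = 10988 ft.

10988 ft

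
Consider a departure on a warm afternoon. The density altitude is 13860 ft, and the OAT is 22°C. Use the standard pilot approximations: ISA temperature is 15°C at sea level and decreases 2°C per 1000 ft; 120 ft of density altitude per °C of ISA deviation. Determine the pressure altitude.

DA = PA + 120 × (OAT − (15 − 2·PA/1000)) = PA + 120·OAT − 1800 + 0.24·PA = 1.24·PA + 120·OAT − 1800.
So 1.24·PA = 13860 − 120 × 22 + 1800 = 13020.
PA = 13020 / 1.24 = 10500 ft.

10500 ft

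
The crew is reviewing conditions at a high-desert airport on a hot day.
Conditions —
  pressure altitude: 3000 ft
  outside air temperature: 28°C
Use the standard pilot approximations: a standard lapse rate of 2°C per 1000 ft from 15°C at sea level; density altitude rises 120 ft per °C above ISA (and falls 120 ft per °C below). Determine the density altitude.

ISA temperature at 3000 ft = 15 − 2 × (3000/1000) = 9°C.
ISA deviation = 28 − 9 = +19°C.
Density altitude = 3000 + 120 × (19) = 3000 + (+2280) = 5280 ft.

5280 ft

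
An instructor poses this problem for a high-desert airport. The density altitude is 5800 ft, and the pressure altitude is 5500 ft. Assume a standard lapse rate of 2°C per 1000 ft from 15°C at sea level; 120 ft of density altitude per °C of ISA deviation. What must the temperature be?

6.5°C

Density altitude − pressure altitude = 5800 − 5500 = +300 ft.
At 120 ft/°C that is an ISA deviation of 300/120 = +2.5°C.
ISA temperature at 5500 ft = 15 − 2 × (5500/1000) = 4°C.
OAT = ISA + deviation = 4 + (+2.5) = 6.5°C.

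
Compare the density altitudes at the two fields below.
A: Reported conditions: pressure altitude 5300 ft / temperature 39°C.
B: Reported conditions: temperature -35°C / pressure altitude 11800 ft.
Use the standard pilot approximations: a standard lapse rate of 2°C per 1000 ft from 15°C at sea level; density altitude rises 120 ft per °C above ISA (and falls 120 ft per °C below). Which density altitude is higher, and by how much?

A: ISA temp = 4.4°C, deviation +34.6°C, DA = 5300 + 120 × 34.6 = 9452 ft.
B: ISA temp = -8.6°C, deviation -26.4°C, DA = 11800 + 120 × (-26.4) = 8632 ft.
A is higher by 9452 − 8632 = 820 ft.

A by 820 ft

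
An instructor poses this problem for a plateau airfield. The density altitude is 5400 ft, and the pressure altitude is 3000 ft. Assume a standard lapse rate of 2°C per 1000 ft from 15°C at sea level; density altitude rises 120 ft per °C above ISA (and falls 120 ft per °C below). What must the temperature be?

29°C

Density altitude − pressure altitude = 5400 − 3000 = +2400 ft.
At 120 ft/°C that is an ISA deviation of 2400/120 = +20°C.
ISA temperature at 3000 ft = 15 − 2 × (3000/1000) = 9°C.
OAT = ISA + deviation = 9 + (+20) = 29°C.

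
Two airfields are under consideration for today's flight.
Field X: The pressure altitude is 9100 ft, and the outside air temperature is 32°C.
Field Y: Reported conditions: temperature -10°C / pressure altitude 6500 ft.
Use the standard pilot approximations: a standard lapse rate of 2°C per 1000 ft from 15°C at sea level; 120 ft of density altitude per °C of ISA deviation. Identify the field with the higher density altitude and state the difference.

Field X: ISA temp = -3.2°C, deviation +35.2°C, DA = 9100 + 120 × 35.2 = 13324 ft.
Field Y: ISA temp = 2°C, deviation -12°C, DA = 6500 + 120 × (-12) = 5060 ft.
Field X is higher by 13324 − 5060 = 8264 ft.

Field X by 8264 ft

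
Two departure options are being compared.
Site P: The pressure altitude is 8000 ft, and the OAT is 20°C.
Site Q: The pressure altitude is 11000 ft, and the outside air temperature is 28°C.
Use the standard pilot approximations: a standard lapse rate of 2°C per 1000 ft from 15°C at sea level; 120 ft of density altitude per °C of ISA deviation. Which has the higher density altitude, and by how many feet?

Site Q by 4680 ft

Site P: ISA temp = -1°C, deviation +21°C, DA = 8000 + 120 × 21 = 10520 ft.
Site Q: ISA temp = -7°C, deviation +35°C, DA = 11000 + 120 × 35 = 15200 ft.
Site Q is higher by 15200 − 10520 = 4680 ft.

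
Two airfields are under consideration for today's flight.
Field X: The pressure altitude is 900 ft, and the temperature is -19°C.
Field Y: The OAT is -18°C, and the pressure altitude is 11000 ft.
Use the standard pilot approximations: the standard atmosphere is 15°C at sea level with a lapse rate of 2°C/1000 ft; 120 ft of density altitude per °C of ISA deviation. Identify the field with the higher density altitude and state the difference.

Field X: ISA temp = 13.2°C, deviation -32.2°C, DA = 900 + 120 × (-32.2) = -2964 ft.
Field Y: ISA temp = -7°C, deviation -11°C, DA = 11000 + 120 × (-11) = 9680 ft.
Field Y is higher by 9680 − (-2964) = 12644 ft.

Field Y by 12644 ft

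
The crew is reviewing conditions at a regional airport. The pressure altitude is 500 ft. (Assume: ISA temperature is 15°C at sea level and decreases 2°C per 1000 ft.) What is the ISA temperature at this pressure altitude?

ISA temperature = 15 − 2 × (500/1000) = 15 − 1 = 14°C.

14°C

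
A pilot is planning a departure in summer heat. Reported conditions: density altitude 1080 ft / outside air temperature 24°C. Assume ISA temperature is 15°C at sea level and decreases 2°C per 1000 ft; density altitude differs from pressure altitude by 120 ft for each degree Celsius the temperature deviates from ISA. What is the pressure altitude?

DA = PA + 120 × (OAT − (15 − 2·PA/1000)) = PA + 120·OAT − 1800 + 0.24·PA = 1.24·PA + 120·OAT − 1800.
So 1.24·PA = 1080 − 120 × 24 + 1800 = 0.
PA = 0 / 1.24 = 0 ft.

0 ft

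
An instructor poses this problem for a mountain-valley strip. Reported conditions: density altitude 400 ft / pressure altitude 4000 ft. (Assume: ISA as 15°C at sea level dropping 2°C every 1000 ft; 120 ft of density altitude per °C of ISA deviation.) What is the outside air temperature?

Density altitude − pressure altitude = 400 − 4000 = -3600 ft.
At 120 ft/°C that is an ISA deviation of -3600/120 = -30°C.
ISA temperature at 4000 ft = 15 − 2 × (4000/1000) = 7°C.
OAT = ISA + deviation = 7 + (-30) = -23°C.

-23°C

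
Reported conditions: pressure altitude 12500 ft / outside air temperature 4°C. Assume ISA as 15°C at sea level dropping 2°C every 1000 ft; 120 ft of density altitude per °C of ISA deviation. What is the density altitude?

ISA temperature at 12500 ft = 15 − 2 × (12500/1000) = -10°C.
ISA deviation = 4 − (-10) = +14°C.
Density altitude = 12500 + 120 × (14) = 12500 + (+1680) = 14180 ft.

14180 ft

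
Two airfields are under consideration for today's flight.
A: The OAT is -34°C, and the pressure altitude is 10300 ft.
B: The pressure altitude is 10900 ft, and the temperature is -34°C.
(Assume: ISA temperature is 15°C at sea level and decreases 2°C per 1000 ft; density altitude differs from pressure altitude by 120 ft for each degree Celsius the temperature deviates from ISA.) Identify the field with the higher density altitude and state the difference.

B by 744 ft

A: ISA temp = -5.6°C, deviation -28.4°C, DA = 10300 + 120 × (-28.4) = 6892 ft.
B: ISA temp = -6.8°C, deviation -27.2°C, DA = 10900 + 120 × (-27.2) = 7636 ft.
B is higher by 7636 − 6892 = 744 ft.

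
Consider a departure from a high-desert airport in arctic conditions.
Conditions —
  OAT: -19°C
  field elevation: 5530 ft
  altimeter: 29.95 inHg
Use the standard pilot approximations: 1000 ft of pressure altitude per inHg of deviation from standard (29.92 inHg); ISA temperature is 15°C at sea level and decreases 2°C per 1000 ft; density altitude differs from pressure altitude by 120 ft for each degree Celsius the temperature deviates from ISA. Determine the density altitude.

2740 ft

Pressure altitude = 5530 + (29.92 − 29.95) × 1000 = 5530 + (-30) = 5500 ft.
ISA temperature at 5500 ft = 15 − 2 × (5500/1000) = 4°C.
ISA deviation = -19 − 4 = -23°C.
Density altitude = 5500 + 120 × (-23) = 2740 ft.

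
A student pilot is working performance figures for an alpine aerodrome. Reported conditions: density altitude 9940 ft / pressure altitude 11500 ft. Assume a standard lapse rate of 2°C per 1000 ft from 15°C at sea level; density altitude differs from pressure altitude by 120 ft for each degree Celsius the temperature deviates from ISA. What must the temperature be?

Density altitude − pressure altitude = 9940 − 11500 = -1560 ft.
At 120 ft/°C that is an ISA deviation of -1560/120 = -13°C.
ISA temperature at 11500 ft = 15 − 2 × (11500/1000) = -8°C.
OAT = ISA + deviation = -8 + (-13) = -21°C.

-21°C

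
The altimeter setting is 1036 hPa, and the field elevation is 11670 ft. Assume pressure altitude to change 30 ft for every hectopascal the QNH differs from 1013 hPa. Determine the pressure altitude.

Pressure correction = (1013 − 1036) × 30 = -690 ft.
Pressure altitude = 11670 + (-690) = 10980 ft.

10980 ft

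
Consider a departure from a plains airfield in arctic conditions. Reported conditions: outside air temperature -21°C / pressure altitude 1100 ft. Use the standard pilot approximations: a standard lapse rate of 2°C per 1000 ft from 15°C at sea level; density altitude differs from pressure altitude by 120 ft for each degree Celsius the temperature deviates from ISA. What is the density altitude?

-2956 ft

ISA temperature at 1100 ft = 15 − 2 × (1100/1000) = 12.8°C.
ISA deviation = -21 − 12.8 = -33.8°C.
Density altitude = 1100 + 120 × (-33.8) = 1100 + (-4056) = -2956 ft.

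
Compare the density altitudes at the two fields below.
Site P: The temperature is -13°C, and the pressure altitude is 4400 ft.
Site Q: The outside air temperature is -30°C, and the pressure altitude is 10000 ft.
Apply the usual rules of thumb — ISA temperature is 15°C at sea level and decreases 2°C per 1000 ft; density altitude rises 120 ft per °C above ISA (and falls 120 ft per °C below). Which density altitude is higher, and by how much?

Site P: ISA temp = 6.2°C, deviation -19.2°C, DA = 4400 + 120 × (-19.2) = 2096 ft.
Site Q: ISA temp = -5°C, deviation -25°C, DA = 10000 + 120 × (-25) = 7000 ft.
Site Q is higher by 7000 − 2096 = 4904 ft.

Site Q by 4904 ft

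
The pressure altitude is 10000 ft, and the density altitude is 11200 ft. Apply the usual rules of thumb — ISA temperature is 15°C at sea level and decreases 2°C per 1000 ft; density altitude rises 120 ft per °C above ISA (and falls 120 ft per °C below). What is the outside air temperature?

5°C

Density altitude − pressure altitude = 11200 − 10000 = +1200 ft.
At 120 ft/°C that is an ISA deviation of 1200/120 = +10°C.
ISA temperature at 10000 ft = 15 − 2 × (10000/1000) = -5°C.
OAT = ISA + deviation = -5 + (+10) = 5°C.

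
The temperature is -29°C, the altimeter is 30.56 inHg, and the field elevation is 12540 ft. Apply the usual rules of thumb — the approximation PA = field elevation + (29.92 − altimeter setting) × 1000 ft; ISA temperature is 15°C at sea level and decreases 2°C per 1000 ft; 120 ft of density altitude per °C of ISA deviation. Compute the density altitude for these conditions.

Pressure altitude = 12540 + (29.92 − 30.56) × 1000 = 12540 + (-640) = 11900 ft.
ISA temperature at 11900 ft = 15 − 2 × (11900/1000) = -8.8°C.
ISA deviation = -29 − (-8.8) = -20.2°C.
Density altitude = 11900 + 120 × (-20.2) = 9476 ft.

9476 ft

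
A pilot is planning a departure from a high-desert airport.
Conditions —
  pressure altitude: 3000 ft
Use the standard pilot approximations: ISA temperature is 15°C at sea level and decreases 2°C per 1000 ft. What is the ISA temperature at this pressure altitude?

ISA temperature = 15 − 2 × (3000/1000) = 15 − 6 = 9°C.

9°C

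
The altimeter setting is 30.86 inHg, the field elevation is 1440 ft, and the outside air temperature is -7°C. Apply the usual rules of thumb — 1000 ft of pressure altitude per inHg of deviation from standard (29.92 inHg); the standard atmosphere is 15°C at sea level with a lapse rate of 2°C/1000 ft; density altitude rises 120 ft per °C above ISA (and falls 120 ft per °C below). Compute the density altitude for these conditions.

-2020 ft

Pressure altitude = 1440 + (29.92 − 30.86) × 1000 = 1440 + (-940) = 500 ft.
ISA temperature at 500 ft = 15 − 2 × (500/1000) = 14°C.
ISA deviation = -7 − 14 = -21°C.
Density altitude = 500 + 120 × (-21) = -2020 ft.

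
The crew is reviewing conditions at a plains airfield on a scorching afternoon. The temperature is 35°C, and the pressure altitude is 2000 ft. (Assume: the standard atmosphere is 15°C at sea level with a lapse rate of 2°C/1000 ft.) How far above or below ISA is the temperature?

ISA temperature at 2000 ft = 15 − 2 × (2000/1000) = 11°C.
Deviation = OAT − ISA = 35 − 11 = +24°C.

ISA+24°C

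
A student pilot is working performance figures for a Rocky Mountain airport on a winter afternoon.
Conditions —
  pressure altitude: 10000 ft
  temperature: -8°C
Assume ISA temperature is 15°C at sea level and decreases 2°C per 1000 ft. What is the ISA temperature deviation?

ISA temperature at 10000 ft = 15 − 2 × (10000/1000) = -5°C.
Deviation = OAT − ISA = -8 − (-5) = -3°C.

ISA-3°C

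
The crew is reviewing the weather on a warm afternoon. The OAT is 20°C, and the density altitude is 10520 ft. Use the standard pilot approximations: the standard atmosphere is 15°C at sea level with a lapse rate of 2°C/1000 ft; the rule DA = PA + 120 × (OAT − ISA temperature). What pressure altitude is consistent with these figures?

8000 ft

DA = PA + 120 × (OAT − (15 − 2·PA/1000)) = PA + 120·OAT − 1800 + 0.24·PA = 1.24·PA + 120·OAT − 1800.
So 1.24·PA = 10520 − 120 × 20 + 1800 = 9920.
PA = 9920 / 1.24 = 8000 ft.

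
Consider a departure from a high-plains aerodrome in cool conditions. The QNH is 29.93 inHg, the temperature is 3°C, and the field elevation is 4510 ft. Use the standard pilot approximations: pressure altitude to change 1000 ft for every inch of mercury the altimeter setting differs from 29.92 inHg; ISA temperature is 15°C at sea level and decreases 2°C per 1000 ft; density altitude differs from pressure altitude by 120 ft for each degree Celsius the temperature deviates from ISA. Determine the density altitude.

4140 ft

Pressure altitude = 4510 + (29.92 − 29.93) × 1000 = 4510 + (-10) = 4500 ft.
ISA temperature at 4500 ft = 15 − 2 × (4500/1000) = 6°C.
ISA deviation = 3 − 6 = -3°C.
Density altitude = 4500 + 120 × (-3) = 4140 ft.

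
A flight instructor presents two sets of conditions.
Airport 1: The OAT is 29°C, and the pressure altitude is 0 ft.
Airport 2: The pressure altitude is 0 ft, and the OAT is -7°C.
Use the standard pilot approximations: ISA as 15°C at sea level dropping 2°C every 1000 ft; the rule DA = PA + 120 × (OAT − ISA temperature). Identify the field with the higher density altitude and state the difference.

Airport 1: ISA temp = 15°C, deviation +14°C, DA = 0 + 120 × 14 = 1680 ft.
Airport 2: ISA temp = 15°C, deviation -22°C, DA = 0 + 120 × (-22) = -2640 ft.
Airport 1 is higher by 1680 − (-2640) = 4320 ft.

Airport 1 by 4320 ft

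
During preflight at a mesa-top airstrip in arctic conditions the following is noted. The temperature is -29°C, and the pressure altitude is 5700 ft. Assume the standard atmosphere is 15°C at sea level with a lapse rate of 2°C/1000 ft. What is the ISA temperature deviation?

ISA-32.6°C

ISA temperature at 5700 ft = 15 − 2 × (5700/1000) = 3.6°C.
Deviation = OAT − ISA = -29 − 3.6 = -32.6°C.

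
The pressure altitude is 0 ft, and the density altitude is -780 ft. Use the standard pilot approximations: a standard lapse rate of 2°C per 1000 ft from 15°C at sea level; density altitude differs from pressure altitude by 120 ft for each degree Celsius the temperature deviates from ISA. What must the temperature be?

8.5°C

Density altitude − pressure altitude = -780 − 0 = -780 ft.
At 120 ft/°C that is an ISA deviation of -780/120 = -6.5°C.
ISA temperature at 0 ft = 15 − 2 × (0/1000) = 15°C.
OAT = ISA + deviation = 15 + (-6.5) = 8.5°C.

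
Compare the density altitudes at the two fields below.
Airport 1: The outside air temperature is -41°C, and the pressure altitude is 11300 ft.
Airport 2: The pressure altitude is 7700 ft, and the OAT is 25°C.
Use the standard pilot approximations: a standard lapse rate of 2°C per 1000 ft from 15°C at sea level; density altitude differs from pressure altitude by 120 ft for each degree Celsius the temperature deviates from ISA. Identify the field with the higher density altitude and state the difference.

Airport 1: ISA temp = -7.6°C, deviation -33.4°C, DA = 11300 + 120 × (-33.4) = 7292 ft.
Airport 2: ISA temp = -0.4°C, deviation +25.4°C, DA = 7700 + 120 × 25.4 = 10748 ft.
Airport 2 is higher by 10748 − 7292 = 3456 ft.

Airport 2 by 3456 ft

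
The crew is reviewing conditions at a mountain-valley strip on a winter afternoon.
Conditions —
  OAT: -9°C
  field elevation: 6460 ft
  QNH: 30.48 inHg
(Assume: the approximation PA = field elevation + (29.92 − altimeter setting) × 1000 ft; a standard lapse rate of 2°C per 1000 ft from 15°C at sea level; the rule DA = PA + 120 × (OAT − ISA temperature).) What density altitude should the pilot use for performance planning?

4436 ft

Pressure altitude = 6460 + (29.92 − 30.48) × 1000 = 6460 + (-560) = 5900 ft.
ISA temperature at 5900 ft = 15 − 2 × (5900/1000) = 3.2°C.
ISA deviation = -9 − 3.2 = -12.2°C.
Density altitude = 5900 + 120 × (-12.2) = 4436 ft.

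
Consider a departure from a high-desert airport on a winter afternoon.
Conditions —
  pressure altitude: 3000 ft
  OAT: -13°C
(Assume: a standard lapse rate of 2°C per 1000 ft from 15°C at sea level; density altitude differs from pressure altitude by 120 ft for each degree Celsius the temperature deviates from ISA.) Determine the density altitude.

ISA temperature at 3000 ft = 15 − 2 × (3000/1000) = 9°C.
ISA deviation = -13 − 9 = -22°C.
Density altitude = 3000 + 120 × (-22) = 3000 + (-2640) = 360 ft.

360 ft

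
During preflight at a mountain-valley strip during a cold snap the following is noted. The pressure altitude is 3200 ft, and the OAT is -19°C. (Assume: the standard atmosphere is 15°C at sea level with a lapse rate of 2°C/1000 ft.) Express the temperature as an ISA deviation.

ISA-27.6°C

ISA temperature at 3200 ft = 15 − 2 × (3200/1000) = 8.6°C.
Deviation = OAT − ISA = -19 − 8.6 = -27.6°C.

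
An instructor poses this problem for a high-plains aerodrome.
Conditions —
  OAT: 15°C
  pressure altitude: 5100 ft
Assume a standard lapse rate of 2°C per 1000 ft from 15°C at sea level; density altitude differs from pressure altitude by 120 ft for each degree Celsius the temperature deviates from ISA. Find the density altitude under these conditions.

ISA temperature at 5100 ft = 15 − 2 × (5100/1000) = 4.8°C.
ISA deviation = 15 − 4.8 = +10.2°C.
Density altitude = 5100 + 120 × (10.2) = 5100 + (+1224) = 6324 ft.

6324 ft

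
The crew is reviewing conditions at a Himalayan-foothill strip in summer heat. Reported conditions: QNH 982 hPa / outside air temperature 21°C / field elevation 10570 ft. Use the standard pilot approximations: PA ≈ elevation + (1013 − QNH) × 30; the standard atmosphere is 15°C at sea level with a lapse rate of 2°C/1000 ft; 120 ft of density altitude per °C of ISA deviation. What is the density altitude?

Pressure altitude = 10570 + (1013 − 982) × 30 = 10570 + (+930) = 11500 ft.
ISA temperature at 11500 ft = 15 − 2 × (11500/1000) = -8°C.
ISA deviation = 21 − (-8) = +29°C.
Density altitude = 11500 + 120 × (29) = 14980 ft.

14980 ft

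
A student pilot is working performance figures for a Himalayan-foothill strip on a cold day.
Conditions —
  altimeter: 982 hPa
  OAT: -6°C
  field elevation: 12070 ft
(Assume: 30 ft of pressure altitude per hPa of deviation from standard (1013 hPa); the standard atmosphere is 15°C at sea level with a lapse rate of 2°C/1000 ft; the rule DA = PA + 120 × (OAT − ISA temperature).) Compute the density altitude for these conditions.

13600 ft

Pressure altitude = 12070 + (1013 − 982) × 30 = 12070 + (+930) = 13000 ft.
ISA temperature at 13000 ft = 15 − 2 × (13000/1000) = -11°C.
ISA deviation = -6 − (-11) = +5°C.
Density altitude = 13000 + 120 × (5) = 13600 ft.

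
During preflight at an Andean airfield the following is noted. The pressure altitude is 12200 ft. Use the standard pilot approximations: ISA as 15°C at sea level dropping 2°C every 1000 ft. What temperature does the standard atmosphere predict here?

ISA temperature = 15 − 2 × (12200/1000) = 15 − 24.4 = -9.4°C.

-9.4°C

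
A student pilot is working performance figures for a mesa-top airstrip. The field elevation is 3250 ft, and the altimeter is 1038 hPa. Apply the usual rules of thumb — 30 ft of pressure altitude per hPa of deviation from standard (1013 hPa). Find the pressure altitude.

Pressure correction = (1013 − 1038) × 30 = -750 ft.
Pressure altitude = 3250 + (-750) = 2500 ft.

2500 ft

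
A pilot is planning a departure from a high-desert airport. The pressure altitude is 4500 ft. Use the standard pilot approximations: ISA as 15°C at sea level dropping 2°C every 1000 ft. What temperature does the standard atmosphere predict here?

6°C

ISA temperature = 15 − 2 × (4500/1000) = 15 − 9 = 6°C.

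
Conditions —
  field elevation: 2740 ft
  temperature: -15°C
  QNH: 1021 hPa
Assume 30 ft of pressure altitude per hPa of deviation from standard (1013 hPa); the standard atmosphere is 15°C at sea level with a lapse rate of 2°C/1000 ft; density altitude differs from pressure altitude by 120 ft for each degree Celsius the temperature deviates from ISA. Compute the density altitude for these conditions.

Pressure altitude = 2740 + (1013 − 1021) × 30 = 2740 + (-240) = 2500 ft.
ISA temperature at 2500 ft = 15 − 2 × (2500/1000) = 10°C.
ISA deviation = -15 − 10 = -25°C.
Density altitude = 2500 + 120 × (-25) = -500 ft.

-500 ft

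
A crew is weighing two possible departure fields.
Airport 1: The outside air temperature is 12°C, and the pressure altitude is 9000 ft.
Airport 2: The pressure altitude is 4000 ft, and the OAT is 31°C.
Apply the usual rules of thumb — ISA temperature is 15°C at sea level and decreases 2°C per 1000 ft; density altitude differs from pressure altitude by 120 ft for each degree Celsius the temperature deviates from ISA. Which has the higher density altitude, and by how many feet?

Airport 1 by 3920 ft

Airport 1: ISA temp = -3°C, deviation +15°C, DA = 9000 + 120 × 15 = 10800 ft.
Airport 2: ISA temp = 7°C, deviation +24°C, DA = 4000 + 120 × 24 = 6880 ft.
Airport 1 is higher by 10800 − 6880 = 3920 ft.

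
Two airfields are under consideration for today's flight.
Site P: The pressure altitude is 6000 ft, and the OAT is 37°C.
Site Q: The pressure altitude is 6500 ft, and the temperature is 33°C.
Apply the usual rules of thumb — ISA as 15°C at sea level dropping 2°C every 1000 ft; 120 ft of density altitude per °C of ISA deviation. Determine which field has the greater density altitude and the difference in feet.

Site P: ISA temp = 3°C, deviation +34°C, DA = 6000 + 120 × 34 = 10080 ft.
Site Q: ISA temp = 2°C, deviation +31°C, DA = 6500 + 120 × 31 = 10220 ft.
Site Q is higher by 10220 − 10080 = 140 ft.

Site Q by 140 ft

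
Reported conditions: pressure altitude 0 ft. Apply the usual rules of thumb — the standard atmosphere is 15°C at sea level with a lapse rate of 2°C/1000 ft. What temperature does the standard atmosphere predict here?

ISA temperature = 15 − 2 × (0/1000) = 15 − 0 = 15°C.

15°C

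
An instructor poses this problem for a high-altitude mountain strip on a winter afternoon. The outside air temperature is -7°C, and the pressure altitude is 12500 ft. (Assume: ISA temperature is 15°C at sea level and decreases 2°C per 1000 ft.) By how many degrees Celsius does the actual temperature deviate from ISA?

ISA temperature at 12500 ft = 15 − 2 × (12500/1000) = -10°C.
Deviation = OAT − ISA = -7 − (-10) = +3°C.

ISA+3°C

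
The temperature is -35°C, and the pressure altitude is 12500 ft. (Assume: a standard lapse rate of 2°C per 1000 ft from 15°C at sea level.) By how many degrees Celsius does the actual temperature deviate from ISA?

ISA temperature at 12500 ft = 15 − 2 × (12500/1000) = -10°C.
Deviation = OAT − ISA = -35 − (-10) = -25°C.

ISA-25°C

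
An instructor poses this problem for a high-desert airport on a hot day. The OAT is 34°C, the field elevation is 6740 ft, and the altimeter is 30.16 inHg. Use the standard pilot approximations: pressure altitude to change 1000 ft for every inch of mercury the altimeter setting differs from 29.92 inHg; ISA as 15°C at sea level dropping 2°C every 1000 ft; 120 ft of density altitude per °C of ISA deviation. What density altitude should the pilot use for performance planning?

10340 ft

Pressure altitude = 6740 + (29.92 − 30.16) × 1000 = 6740 + (-240) = 6500 ft.
ISA temperature at 6500 ft = 15 − 2 × (6500/1000) = 2°C.
ISA deviation = 34 − 2 = +32°C.
Density altitude = 6500 + 120 × (32) = 10340 ft.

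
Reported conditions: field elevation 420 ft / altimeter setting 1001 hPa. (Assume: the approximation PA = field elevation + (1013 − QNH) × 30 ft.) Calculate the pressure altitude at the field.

780 ft

Pressure correction = (1013 − 1001) × 30 = +360 ft.
Pressure altitude = 420 + (+360) = 780 ft.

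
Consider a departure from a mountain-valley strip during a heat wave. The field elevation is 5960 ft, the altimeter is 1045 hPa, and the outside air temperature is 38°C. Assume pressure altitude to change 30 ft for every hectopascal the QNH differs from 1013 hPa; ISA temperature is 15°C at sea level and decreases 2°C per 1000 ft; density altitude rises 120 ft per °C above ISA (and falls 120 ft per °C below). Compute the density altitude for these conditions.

8960 ft

Pressure altitude = 5960 + (1013 − 1045) × 30 = 5960 + (-960) = 5000 ft.
ISA temperature at 5000 ft = 15 − 2 × (5000/1000) = 5°C.
ISA deviation = 38 − 5 = +33°C.
Density altitude = 5000 + 120 × (33) = 8960 ft.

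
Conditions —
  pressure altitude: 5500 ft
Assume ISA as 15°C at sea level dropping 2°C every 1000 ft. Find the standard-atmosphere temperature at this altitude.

ISA temperature = 15 − 2 × (5500/1000) = 15 − 11 = 4°C.

4°C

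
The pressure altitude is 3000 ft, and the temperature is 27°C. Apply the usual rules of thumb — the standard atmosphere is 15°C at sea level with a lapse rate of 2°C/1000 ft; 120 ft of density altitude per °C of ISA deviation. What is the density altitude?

ISA temperature at 3000 ft = 15 − 2 × (3000/1000) = 9°C.
ISA deviation = 27 − 9 = +18°C.
Density altitude = 3000 + 120 × (18) = 3000 + (+2160) = 5160 ft.

5160 ft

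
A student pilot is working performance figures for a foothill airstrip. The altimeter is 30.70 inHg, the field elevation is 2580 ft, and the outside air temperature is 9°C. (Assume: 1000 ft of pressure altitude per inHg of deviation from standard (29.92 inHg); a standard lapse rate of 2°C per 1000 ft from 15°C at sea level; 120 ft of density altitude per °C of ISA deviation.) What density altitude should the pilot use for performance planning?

Pressure altitude = 2580 + (29.92 − 30.70) × 1000 = 2580 + (-780) = 1800 ft.
ISA temperature at 1800 ft = 15 − 2 × (1800/1000) = 11.4°C.
ISA deviation = 9 − 11.4 = -2.4°C.
Density altitude = 1800 + 120 × (-2.4) = 1512 ft.

1512 ft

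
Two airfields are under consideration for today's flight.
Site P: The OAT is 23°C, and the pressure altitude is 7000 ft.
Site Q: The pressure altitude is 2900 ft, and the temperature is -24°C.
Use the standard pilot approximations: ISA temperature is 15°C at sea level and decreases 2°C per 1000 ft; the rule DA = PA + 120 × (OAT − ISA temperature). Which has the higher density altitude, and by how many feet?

Site P: ISA temp = 1°C, deviation +22°C, DA = 7000 + 120 × 22 = 9640 ft.
Site Q: ISA temp = 9.2°C, deviation -33.2°C, DA = 2900 + 120 × (-33.2) = -1084 ft.
Site P is higher by 9640 − (-1084) = 10724 ft.

Site P by 10724 ft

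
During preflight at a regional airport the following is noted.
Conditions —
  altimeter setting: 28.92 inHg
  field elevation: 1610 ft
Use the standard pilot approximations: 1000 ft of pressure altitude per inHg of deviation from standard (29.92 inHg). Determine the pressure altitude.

Pressure correction = (29.92 − 28.92) × 1000 = +1000 ft.
Pressure altitude = 1610 + (+1000) = 2610 ft.

2610 ft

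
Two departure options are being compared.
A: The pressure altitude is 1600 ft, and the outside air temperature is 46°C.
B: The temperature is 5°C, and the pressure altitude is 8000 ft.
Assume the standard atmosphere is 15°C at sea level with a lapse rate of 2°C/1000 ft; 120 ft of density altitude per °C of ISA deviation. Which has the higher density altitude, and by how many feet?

B by 3016 ft

A: ISA temp = 11.8°C, deviation +34.2°C, DA = 1600 + 120 × 34.2 = 5704 ft.
B: ISA temp = -1°C, deviation +6°C, DA = 8000 + 120 × 6 = 8720 ft.
B is higher by 8720 − 5704 = 3016 ft.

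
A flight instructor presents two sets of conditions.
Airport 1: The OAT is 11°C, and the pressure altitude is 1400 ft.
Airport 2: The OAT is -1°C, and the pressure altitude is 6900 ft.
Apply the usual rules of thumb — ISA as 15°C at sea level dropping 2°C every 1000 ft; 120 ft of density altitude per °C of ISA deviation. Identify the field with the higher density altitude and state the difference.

Airport 1: ISA temp = 12.2°C, deviation -1.2°C, DA = 1400 + 120 × (-1.2) = 1256 ft.
Airport 2: ISA temp = 1.2°C, deviation -2.2°C, DA = 6900 + 120 × (-2.2) = 6636 ft.
Airport 2 is higher by 6636 − 1256 = 5380 ft.

Airport 2 by 5380 ft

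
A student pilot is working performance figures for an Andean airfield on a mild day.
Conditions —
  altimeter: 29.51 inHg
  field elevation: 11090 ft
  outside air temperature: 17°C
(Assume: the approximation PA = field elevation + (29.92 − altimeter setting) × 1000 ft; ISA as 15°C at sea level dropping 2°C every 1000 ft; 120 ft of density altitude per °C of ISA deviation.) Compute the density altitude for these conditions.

14500 ft

Pressure altitude = 11090 + (29.92 − 29.51) × 1000 = 11090 + (+410) = 11500 ft.
ISA temperature at 11500 ft = 15 − 2 × (11500/1000) = -8°C.
ISA deviation = 17 − (-8) = +25°C.
Density altitude = 11500 + 120 × (25) = 14500 ft.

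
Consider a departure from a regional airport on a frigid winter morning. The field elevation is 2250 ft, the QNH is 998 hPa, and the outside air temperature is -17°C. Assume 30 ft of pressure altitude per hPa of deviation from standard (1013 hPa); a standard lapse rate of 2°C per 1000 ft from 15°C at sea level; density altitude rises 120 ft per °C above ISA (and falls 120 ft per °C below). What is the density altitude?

Pressure altitude = 2250 + (1013 − 998) × 30 = 2250 + (+450) = 2700 ft.
ISA temperature at 2700 ft = 15 − 2 × (2700/1000) = 9.6°C.
ISA deviation = -17 − 9.6 = -26.6°C.
Density altitude = 2700 + 120 × (-26.6) = -492 ft.

-492 ft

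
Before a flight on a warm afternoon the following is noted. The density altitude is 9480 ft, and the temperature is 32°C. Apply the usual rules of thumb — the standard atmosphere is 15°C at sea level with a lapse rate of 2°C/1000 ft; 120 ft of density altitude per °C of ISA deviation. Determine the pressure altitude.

6000 ft

DA = PA + 120 × (OAT − (15 − 2·PA/1000)) = PA + 120·OAT − 1800 + 0.24·PA = 1.24·PA + 120·OAT − 1800.
So 1.24·PA = 9480 − 120 × 32 + 1800 = 7440.
PA = 7440 / 1.24 = 6000 ft.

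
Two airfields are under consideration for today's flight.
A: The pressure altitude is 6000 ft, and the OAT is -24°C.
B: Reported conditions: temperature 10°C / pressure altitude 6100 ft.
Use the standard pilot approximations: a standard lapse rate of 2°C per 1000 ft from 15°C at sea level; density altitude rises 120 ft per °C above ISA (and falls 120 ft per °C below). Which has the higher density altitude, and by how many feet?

A: ISA temp = 3°C, deviation -27°C, DA = 6000 + 120 × (-27) = 2760 ft.
B: ISA temp = 2.8°C, deviation +7.2°C, DA = 6100 + 120 × 7.2 = 6964 ft.
B is higher by 6964 − 2760 = 4204 ft.

B by 4204 ft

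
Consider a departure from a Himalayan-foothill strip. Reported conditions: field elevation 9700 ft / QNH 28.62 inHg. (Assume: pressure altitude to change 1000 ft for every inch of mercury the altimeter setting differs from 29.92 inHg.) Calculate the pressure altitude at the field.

Pressure correction = (29.92 − 28.62) × 1000 = +1300 ft.
Pressure altitude = 9700 + (+1300) = 11000 ft.

11000 ft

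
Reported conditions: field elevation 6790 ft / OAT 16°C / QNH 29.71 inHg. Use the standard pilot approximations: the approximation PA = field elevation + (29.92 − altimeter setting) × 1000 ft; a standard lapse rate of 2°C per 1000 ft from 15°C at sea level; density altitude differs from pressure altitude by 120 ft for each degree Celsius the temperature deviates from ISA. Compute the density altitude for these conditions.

Pressure altitude = 6790 + (29.92 − 29.71) × 1000 = 6790 + (+210) = 7000 ft.
ISA temperature at 7000 ft = 15 − 2 × (7000/1000) = 1°C.
ISA deviation = 16 − 1 = +15°C.
Density altitude = 7000 + 120 × (15) = 8800 ft.

8800 ft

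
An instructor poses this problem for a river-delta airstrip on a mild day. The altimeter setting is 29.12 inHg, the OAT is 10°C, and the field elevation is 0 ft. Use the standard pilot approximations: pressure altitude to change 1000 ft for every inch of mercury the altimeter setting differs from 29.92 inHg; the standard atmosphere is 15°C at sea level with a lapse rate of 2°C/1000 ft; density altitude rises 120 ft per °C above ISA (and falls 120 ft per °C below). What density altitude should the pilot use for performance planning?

392 ft

Pressure altitude = 0 + (29.92 − 29.12) × 1000 = 0 + (+800) = 800 ft.
ISA temperature at 800 ft = 15 − 2 × (800/1000) = 13.4°C.
ISA deviation = 10 − 13.4 = -3.4°C.
Density altitude = 800 + 120 × (-3.4) = 392 ft.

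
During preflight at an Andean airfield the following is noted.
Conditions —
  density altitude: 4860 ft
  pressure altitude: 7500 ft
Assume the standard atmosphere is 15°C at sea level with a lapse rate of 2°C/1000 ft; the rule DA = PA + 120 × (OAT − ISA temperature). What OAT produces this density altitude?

Density altitude − pressure altitude = 4860 − 7500 = -2640 ft.
At 120 ft/°C that is an ISA deviation of -2640/120 = -22°C.
ISA temperature at 7500 ft = 15 − 2 × (7500/1000) = 0°C.
OAT = ISA + deviation = 0 + (-22) = -22°C.

-22°C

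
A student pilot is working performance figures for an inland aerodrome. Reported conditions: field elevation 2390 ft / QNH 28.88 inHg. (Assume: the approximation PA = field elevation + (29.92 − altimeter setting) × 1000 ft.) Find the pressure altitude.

Pressure correction = (29.92 − 28.88) × 1000 = +1040 ft.
Pressure altitude = 2390 + (+1040) = 3430 ft.

3430 ft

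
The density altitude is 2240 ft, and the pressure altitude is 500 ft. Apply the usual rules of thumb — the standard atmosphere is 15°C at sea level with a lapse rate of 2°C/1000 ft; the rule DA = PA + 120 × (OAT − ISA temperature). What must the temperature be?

28.5°C

Density altitude − pressure altitude = 2240 − 500 = +1740 ft.
At 120 ft/°C that is an ISA deviation of 1740/120 = +14.5°C.
ISA temperature at 500 ft = 15 − 2 × (500/1000) = 14°C.
OAT = ISA + deviation = 14 + (+14.5) = 28.5°C.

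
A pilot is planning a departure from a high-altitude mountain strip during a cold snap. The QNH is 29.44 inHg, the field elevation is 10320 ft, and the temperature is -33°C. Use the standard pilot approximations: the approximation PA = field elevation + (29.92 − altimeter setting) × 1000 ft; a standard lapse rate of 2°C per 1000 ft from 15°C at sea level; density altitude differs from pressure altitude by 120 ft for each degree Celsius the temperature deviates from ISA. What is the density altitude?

7632 ft

Pressure altitude = 10320 + (29.92 − 29.44) × 1000 = 10320 + (+480) = 10800 ft.
ISA temperature at 10800 ft = 15 − 2 × (10800/1000) = -6.6°C.
ISA deviation = -33 − (-6.6) = -26.4°C.
Density altitude = 10800 + 120 × (-26.4) = 7632 ft.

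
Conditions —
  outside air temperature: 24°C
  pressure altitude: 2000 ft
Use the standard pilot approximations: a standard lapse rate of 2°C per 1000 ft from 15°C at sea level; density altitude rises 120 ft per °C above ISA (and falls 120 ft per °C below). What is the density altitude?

ISA temperature at 2000 ft = 15 − 2 × (2000/1000) = 11°C.
ISA deviation = 24 − 11 = +13°C.
Density altitude = 2000 + 120 × (13) = 2000 + (+1560) = 3560 ft.

3560 ft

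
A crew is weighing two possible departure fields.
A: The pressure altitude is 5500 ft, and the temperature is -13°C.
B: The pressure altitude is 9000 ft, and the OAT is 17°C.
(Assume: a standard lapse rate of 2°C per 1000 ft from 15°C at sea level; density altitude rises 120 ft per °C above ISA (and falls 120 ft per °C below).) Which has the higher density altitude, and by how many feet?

A: ISA temp = 4°C, deviation -17°C, DA = 5500 + 120 × (-17) = 3460 ft.
B: ISA temp = -3°C, deviation +20°C, DA = 9000 + 120 × 20 = 11400 ft.
B is higher by 11400 − 3460 = 7940 ft.

B by 7940 ft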